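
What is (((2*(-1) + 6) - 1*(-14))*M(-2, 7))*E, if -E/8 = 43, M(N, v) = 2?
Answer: -12384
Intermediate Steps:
E = -344 (E = -8*43 = -344)
(((2*(-1) + 6) - 1*(-14))*M(-2, 7))*E = (((2*(-1) + 6) - 1*(-14))*2)*(-344) = (((-2 + 6) + 14)*2)*(-344) = ((4 + 14)*2)*(-344) = (18*2)*(-344) = 36*(-344) = -12384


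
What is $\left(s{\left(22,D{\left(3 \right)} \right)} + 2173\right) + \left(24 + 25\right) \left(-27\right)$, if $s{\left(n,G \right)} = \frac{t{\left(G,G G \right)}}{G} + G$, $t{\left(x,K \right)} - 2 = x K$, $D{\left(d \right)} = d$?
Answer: $\frac{2588}{3} \approx 862.67$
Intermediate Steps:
$t{\left(x,K \right)} = 2 + K x$ ($t{\left(x,K \right)} = 2 + x K = 2 + K x$)
$s{\left(n,G \right)} = G + \frac{2 + G^{3}}{G}$ ($s{\left(n,G \right)} = \frac{2 + G G G}{G} + G = \frac{2 + G^{2} G}{G} + G = \frac{2 + G^{3}}{G} + G = G + \frac{2 + G^{3}}{G}$)
$\left(s{\left(22,D{\left(3 \right)} \right)} + 2173\right) + \left(24 + 25\right) \left(-27\right) = \left(\left(3 + 3^{2} + \frac{2}{3}\right) + 2173\right) + \left(24 + 25\right) \left(-27\right) = \left(\left(3 + 9 + 2 \cdot \frac{1}{3}\right) + 2173\right) + 49 \left(-27\right) = \left(\left(3 + 9 + \frac{2}{3}\right) + 2173\right) - 1323 = \left(\frac{38}{3} + 2173\right) - 1323 = \frac{6557}{3} - 1323 = \frac{2588}{3}$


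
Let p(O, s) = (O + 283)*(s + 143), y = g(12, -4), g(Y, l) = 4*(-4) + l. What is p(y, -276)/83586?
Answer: -34979/83586 ≈ -0.41848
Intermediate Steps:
g(Y, l) = -16 + l
y = -20 (y = -16 - 4 = -20)
p(O, s) = (143 + s)*(283 + O) (p(O, s) = (283 + O)*(143 + s) = (143 + s)*(283 + O))
p(y, -276)/83586 = (40469 + 143*(-20) + 283*(-276) - 20*(-276))/83586 = (40469 - 2860 - 78108 + 5520)*(1/83586) = -34979*1/83586 = -34979/83586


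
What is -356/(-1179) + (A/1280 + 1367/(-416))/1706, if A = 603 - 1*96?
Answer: 10049374109/33469263360 ≈ 0.30026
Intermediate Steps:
A = 507 (A = 603 - 96 = 507)
-356/(-1179) + (A/1280 + 1367/(-416))/1706 = -356/(-1179) + (507/1280 + 1367/(-416))/1706 = -356*(-1/1179) + (507*(1/1280) + 1367*(-1/416))*(1/1706) = 356/1179 + (507/1280 - 1367/416)*(1/1706) = 356/1179 - 48089/16640*1/1706 = 356/1179 - 48089/28387840 = 10049374109/33469263360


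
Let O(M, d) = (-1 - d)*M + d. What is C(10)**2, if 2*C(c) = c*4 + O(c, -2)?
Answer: 576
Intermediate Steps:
O(M, d) = d + M*(-1 - d) (O(M, d) = M*(-1 - d) + d = d + M*(-1 - d))
C(c) = -1 + 5*c/2 (C(c) = (c*4 + (-2 - c - 1*c*(-2)))/2 = (4*c + (-2 - c + 2*c))/2 = (4*c + (-2 + c))/2 = (-2 + 5*c)/2 = -1 + 5*c/2)
C(10)**2 = (-1 + (5/2)*10)**2 = (-1 + 25)**2 = 24**2 = 576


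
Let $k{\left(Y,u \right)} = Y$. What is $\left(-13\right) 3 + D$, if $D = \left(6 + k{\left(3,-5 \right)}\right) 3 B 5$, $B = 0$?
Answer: $-39$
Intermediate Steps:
$D = 0$ ($D = \left(6 + 3\right) 3 \cdot 0 \cdot 5 = 9 \cdot 3 \cdot 0 \cdot 5 = 27 \cdot 0 \cdot 5 = 0 \cdot 5 = 0$)
$\left(-13\right) 3 + D = \left(-13\right) 3 + 0 = -39 + 0 = -39$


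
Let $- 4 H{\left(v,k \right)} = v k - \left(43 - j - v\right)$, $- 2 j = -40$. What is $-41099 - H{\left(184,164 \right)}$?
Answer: $- \frac{134059}{4} \approx -33515.0$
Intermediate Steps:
$j = 20$ ($j = \left(- \frac{1}{2}\right) \left(-40\right) = 20$)
$H{\left(v,k \right)} = \frac{23}{4} - \frac{v}{4} - \frac{k v}{4}$ ($H{\left(v,k \right)} = - \frac{v k + \left(\left(20 + v\right) - 43\right)}{4} = - \frac{k v + \left(-23 + v\right)}{4} = - \frac{-23 + v + k v}{4} = \frac{23}{4} - \frac{v}{4} - \frac{k v}{4}$)
$-41099 - H{\left(184,164 \right)} = -41099 - \left(\frac{23}{4} - 46 - 41 \cdot 184\right) = -41099 - \left(\frac{23}{4} - 46 - 7544\right) = -41099 - - \frac{30337}{4} = -41099 + \frac{30337}{4} = - \frac{134059}{4}$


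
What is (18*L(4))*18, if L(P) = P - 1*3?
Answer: 324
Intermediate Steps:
L(P) = -3 + P (L(P) = P - 3 = -3 + P)
(18*L(4))*18 = (18*(-3 + 4))*18 = (18*1)*18 = 18*18 = 324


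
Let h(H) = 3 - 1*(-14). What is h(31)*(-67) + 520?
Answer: -619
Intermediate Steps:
h(H) = 17 (h(H) = 3 + 14 = 17)
h(31)*(-67) + 520 = 17*(-67) + 520 = -1139 + 520 = -619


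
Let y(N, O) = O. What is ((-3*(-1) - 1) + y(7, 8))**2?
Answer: 100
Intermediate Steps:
((-3*(-1) - 1) + y(7, 8))**2 = ((-3*(-1) - 1) + 8)**2 = ((3 - 1) + 8)**2 = (2 + 8)**2 = 10**2 = 100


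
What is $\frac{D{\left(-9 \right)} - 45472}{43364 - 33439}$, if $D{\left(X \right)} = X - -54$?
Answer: $- \frac{45427}{9925} \approx -4.577$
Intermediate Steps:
$D{\left(X \right)} = 54 + X$ ($D{\left(X \right)} = X + 54 = 54 + X$)
$\frac{D{\left(-9 \right)} - 45472}{43364 - 33439} = \frac{\left(54 - 9\right) - 45472}{43364 - 33439} = \frac{45 - 45472}{9925} = \left(-45427\right) \frac{1}{9925} = - \frac{45427}{9925}$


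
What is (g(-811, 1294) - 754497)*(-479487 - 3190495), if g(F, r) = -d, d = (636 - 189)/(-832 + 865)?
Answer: 30459441326912/11 ≈ 2.7690e+12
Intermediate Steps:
d = 149/11 (d = 447/33 = 447*(1/33) = 149/11 ≈ 13.545)
g(F, r) = -149/11 (g(F, r) = -1*149/11 = -149/11)
(g(-811, 1294) - 754497)*(-479487 - 3190495) = (-149/11 - 754497)*(-479487 - 3190495) = -8299616/11*(-3669982) = 30459441326912/11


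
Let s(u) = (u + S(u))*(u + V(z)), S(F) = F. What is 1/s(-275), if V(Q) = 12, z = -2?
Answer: 1/144650 ≈ 6.9132e-6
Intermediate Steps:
s(u) = 2*u*(12 + u) (s(u) = (u + u)*(u + 12) = (2*u)*(12 + u) = 2*u*(12 + u))
1/s(-275) = 1/(2*(-275)*(12 - 275)) = 1/(2*(-275)*(-263)) = 1/144650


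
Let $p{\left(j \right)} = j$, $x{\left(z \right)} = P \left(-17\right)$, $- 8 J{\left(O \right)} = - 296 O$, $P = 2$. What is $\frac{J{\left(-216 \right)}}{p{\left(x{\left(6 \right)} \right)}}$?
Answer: $\frac{3996}{17} \approx 235.06$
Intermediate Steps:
$J{\left(O \right)} = 37 O$ ($J{\left(O \right)} = - \frac{\left(-296\right) O}{8} = 37 O$)
$x{\left(z \right)} = -34$ ($x{\left(z \right)} = 2 \left(-17\right) = -34$)
$\frac{J{\left(-216 \right)}}{p{\left(x{\left(6 \right)} \right)}} = \frac{37 \left(-216\right)}{-34} = \left(-7992\right) \left(- \frac{1}{34}\right) = \frac{3996}{17}$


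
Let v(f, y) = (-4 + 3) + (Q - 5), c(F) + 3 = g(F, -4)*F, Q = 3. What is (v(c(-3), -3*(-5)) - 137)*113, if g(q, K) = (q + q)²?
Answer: -15820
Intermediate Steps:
g(q, K) = 4*q² (g(q, K) = (2*q)² = 4*q²)
c(F) = -3 + 4*F³ (c(F) = -3 + (4*F²)*F = -3 + 4*F³)
v(f, y) = -3 (v(f, y) = (-4 + 3) + (3 - 5) = -1 - 2 = -3)
(v(c(-3), -3*(-5)) - 137)*113 = (-3 - 137)*113 = -140*113 = -15820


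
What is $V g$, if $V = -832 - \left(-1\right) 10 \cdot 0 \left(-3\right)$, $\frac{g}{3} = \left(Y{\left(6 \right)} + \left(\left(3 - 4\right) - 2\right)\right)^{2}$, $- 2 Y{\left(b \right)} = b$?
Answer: $-89856$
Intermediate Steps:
$Y{\left(b \right)} = - \frac{b}{2}$
$g = 108$ ($g = 3 \left(\left(- \frac{1}{2}\right) 6 + \left(\left(3 - 4\right) - 2\right)\right)^{2} = 3 \left(-3 - 3\right)^{2} = 3 \left(-6\right)^{2} = 3 \cdot 36 = 108$)
$V = -832$ ($V = -832 - \left(-10\right) 0 \left(-3\right) = -832 - 0 \left(-3\right) = -832 - 0 = -832 + 0 = -832$)
$V g = \left(-832\right) 108 = -89856$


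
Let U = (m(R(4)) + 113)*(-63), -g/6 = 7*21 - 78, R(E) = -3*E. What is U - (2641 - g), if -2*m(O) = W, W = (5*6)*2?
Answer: -8284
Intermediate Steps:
W = 60 (W = 30*2 = 60)
m(O) = -30 (m(O) = -1/2*60 = -30)
g = -414 (g = -6*(7*21 - 78) = -6*(147 - 78) = -6*69 = -414)
U = -5229 (U = (-30 + 113)*(-63) = 83*(-63) = -5229)
U - (2641 - g) = -5229 - (2641 - 1*(-414)) = -5229 - (2641 + 414) = -5229 - 1*3055 = -5229 - 3055 = -8284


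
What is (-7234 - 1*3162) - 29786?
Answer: -40182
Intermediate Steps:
(-7234 - 1*3162) - 29786 = (-7234 - 3162) - 29786 = -10396 - 29786 = -40182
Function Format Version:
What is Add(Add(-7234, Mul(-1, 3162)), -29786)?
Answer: -40182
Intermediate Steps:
Add(Add(-7234, Mul(-1, 3162)), -29786) = Add(Add(-7234, -3162), -29786) = Add(-10396, -29786) = -40182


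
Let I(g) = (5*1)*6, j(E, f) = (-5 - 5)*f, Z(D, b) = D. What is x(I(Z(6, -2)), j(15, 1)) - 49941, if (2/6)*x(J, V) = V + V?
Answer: -50001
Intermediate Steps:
j(E, f) = -10*f
I(g) = 30 (I(g) = 5*6 = 30)
x(J, V) = 6*V (x(J, V) = 3*(V + V) = 3*(2*V) = 6*V)
x(I(Z(6, -2)), j(15, 1)) - 49941 = 6*(-10*1) - 49941 = 6*(-10) - 49941 = -60 - 49941 = -50001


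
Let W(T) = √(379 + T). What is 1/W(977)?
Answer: √339/678 ≈ 0.027156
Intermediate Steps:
1/W(977) = 1/(√(379 + 977)) = 1/(√1356) = 1/(2*√339) = √339/678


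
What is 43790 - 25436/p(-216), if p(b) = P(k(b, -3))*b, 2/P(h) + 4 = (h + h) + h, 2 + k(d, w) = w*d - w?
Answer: 17084857/108 ≈ 1.5819e+5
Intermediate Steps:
k(d, w) = -2 - w + d*w (k(d, w) = -2 + (w*d - w) = -2 + (d*w - w) = -2 + (-w + d*w) = -2 - w + d*w)
P(h) = 2/(-4 + 3*h) (P(h) = 2/(-4 + ((h + h) + h)) = 2/(-4 + (2*h + h)) = 2/(-4 + 3*h))
p(b) = 2*b/(-1 - 9*b) (p(b) = (2/(-4 + 3*(-2 - 1*(-3) + b*(-3))))*b = (2/(-4 + 3*(-2 + 3 - 3*b)))*b = (2/(-4 + 3*(1 - 3*b)))*b = (2/(-4 + (3 - 9*b)))*b = (2/(-1 - 9*b))*b = 2*b/(-1 - 9*b))
43790 - 25436/p(-216) = 43790 - 25436/(2*(-216)/(-1 - 9*(-216))) = 43790 - 25436/(2*(-216)/(-1 + 1944)) = 43790 - 25436/(2*(-216)/1943) = 43790 - 25436/(2*(-216)*(1/1943)) = 43790 - 25436/(-432/1943) = 43790 - 25436*(-1943)/432 = 43790 - 1*(-12355537/108) = 43790 + 12355537/108 = 17084857/108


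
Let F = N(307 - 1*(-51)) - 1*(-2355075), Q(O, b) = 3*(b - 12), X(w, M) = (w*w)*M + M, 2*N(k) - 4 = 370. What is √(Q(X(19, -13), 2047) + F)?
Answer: √2361367 ≈ 1536.7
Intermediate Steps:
N(k) = 187 (N(k) = 2 + (½)*370 = 2 + 185 = 187)
X(w, M) = M + M*w² (X(w, M) = w²*M + M = M*w² + M = M + M*w²)
Q(O, b) = -36 + 3*b (Q(O, b) = 3*(-12 + b) = -36 + 3*b)
F = 2355262 (F = 187 - 1*(-2355075) = 187 + 2355075 = 2355262)
√(Q(X(19, -13), 2047) + F) = √((-36 + 3*2047) + 2355262) = √((-36 + 6141) + 2355262) = √(6105 + 2355262) = √2361367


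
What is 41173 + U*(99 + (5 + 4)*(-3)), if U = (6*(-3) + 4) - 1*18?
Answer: 38869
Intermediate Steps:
U = -32 (U = (-18 + 4) - 18 = -14 - 18 = -32)
41173 + U*(99 + (5 + 4)*(-3)) = 41173 - 32*(99 + (5 + 4)*(-3)) = 41173 - 32*(99 + 9*(-3)) = 41173 - 32*(99 - 27) = 41173 - 32*72 = 41173 - 2304 = 38869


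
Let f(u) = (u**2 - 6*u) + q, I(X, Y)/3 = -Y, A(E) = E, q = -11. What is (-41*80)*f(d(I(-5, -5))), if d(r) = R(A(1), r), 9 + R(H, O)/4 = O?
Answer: -1380880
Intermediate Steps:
I(X, Y) = -3*Y (I(X, Y) = 3*(-Y) = -3*Y)
R(H, O) = -36 + 4*O
d(r) = -36 + 4*r
f(u) = -11 + u**2 - 6*u (f(u) = (u**2 - 6*u) - 11 = -11 + u**2 - 6*u)
(-41*80)*f(d(I(-5, -5))) = (-41*80)*(-11 + (-36 + 4*(-3*(-5)))**2 - 6*(-36 + 4*(-3*(-5)))) = -3280*(-11 + (-36 + 4*15)**2 - 6*(-36 + 4*15)) = -3280*(-11 + (-36 + 60)**2 - 6*(-36 + 60)) = -3280*(-11 + 24**2 - 6*24) = -3280*(-11 + 576 - 144) = -3280*421 = -1380880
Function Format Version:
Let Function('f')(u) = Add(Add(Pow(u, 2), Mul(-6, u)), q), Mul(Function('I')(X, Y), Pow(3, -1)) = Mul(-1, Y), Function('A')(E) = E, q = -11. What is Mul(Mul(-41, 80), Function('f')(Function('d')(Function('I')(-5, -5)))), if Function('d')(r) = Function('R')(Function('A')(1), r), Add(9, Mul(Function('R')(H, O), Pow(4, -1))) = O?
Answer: -1380880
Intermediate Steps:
Function('I')(X, Y) = Mul(-3, Y) (Function('I')(X, Y) = Mul(3, Mul(-1, Y)) = Mul(-3, Y))
Function('R')(H, O) = Add(-36, Mul(4, O))
Function('d')(r) = Add(-36, Mul(4, r))
Function('f')(u) = Add(-11, Pow(u, 2), Mul(-6, u)) (Function('f')(u) = Add(Add(Pow(u, 2), Mul(-6, u)), -11) = Add(-11, Pow(u, 2), Mul(-6, u)))
Mul(Mul(-41, 80), Function('f')(Function('d')(Function('I')(-5, -5)))) = Mul(Mul(-41, 80), Add(-11, Pow(Add(-36, Mul(4, Mul(-3, -5))), 2), Mul(-6, Add(-36, Mul(4, Mul(-3, -5)))))) = Mul(-3280, Add(-11, Pow(Add(-36, Mul(4, 15)), 2), Mul(-6, Add(-36, Mul(4, 15))))) = Mul(-3280, Add(-11, Pow(Add(-36, 60), 2), Mul(-6, Add(-36, 60)))) = Mul(-3280, Add(-11, Pow(24, 2), Mul(-6, 24))) = Mul(-3280, Add(-11, 576, -144)) = Mul(-3280, 421) = -1380880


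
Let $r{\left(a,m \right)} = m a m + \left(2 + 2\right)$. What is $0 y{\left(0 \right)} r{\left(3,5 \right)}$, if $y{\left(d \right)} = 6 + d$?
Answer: $0$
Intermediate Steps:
$r{\left(a,m \right)} = 4 + a m^{2}$ ($r{\left(a,m \right)} = a m m + 4 = a m^{2} + 4 = 4 + a m^{2}$)
$0 y{\left(0 \right)} r{\left(3,5 \right)} = 0 \left(6 + 0\right) \left(4 + 3 \cdot 5^{2}\right) = 0 \cdot 6 \left(4 + 3 \cdot 25\right) = 0 \left(4 + 75\right) = 0 \cdot 79 = 0$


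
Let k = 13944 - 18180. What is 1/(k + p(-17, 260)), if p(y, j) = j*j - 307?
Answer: 1/63057 ≈ 1.5859e-5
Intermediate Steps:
p(y, j) = -307 + j**2 (p(y, j) = j**2 - 307 = -307 + j**2)
k = -4236
1/(k + p(-17, 260)) = 1/(-4236 + (-307 + 260**2)) = 1/(-4236 + (-307 + 67600)) = 1/(-4236 + 67293) = 1/63057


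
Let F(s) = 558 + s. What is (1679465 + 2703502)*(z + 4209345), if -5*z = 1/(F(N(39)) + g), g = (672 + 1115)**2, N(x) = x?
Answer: 294634104617598642483/15969830 ≈ 1.8449e+13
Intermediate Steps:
g = 3193369 (g = 1787**2 = 3193369)
z = -1/15969830 (z = -1/(5*((558 + 39) + 3193369)) = -1/(5*(597 + 3193369)) = -1/5/3193966 = -1/5*1/3193966 = -1/15969830 ≈ -6.2618e-8)
(1679465 + 2703502)*(z + 4209345) = (1679465 + 2703502)*(-1/15969830 + 4209345) = 4382967*(67222524061349/15969830) = 294634104617598642483/15969830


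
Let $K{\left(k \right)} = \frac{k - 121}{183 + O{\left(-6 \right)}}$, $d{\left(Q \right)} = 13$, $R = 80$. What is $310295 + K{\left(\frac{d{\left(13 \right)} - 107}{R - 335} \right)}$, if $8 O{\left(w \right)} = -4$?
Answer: $\frac{28880645603}{93075} \approx 3.1029 \cdot 10^{5}$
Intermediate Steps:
$O{\left(w \right)} = - \frac{1}{2}$ ($O{\left(w \right)} = \frac{1}{8} \left(-4\right) = - \frac{1}{2}$)
$K{\left(k \right)} = - \frac{242}{365} + \frac{2 k}{365}$ ($K{\left(k \right)} = \frac{k - 121}{183 - \frac{1}{2}} = \frac{-121 + k}{\frac{365}{2}} = \left(-121 + k\right) \frac{2}{365} = - \frac{242}{365} + \frac{2 k}{365}$)
$310295 + K{\left(\frac{d{\left(13 \right)} - 107}{R - 335} \right)} = 310295 - \left(\frac{242}{365} - \frac{2 \frac{13 - 107}{80 - 335}}{365}\right) = 310295 - \left(\frac{242}{365} - \frac{2 \left(- \frac{94}{-255}\right)}{365}\right) = 310295 - \left(\frac{242}{365} - \frac{2 \left(\left(-94\right) \left(- \frac{1}{255}\right)\right)}{365}\right) = 310295 + \left(- \frac{242}{365} + \frac{2}{365} \cdot \frac{94}{255}\right) = 310295 + \left(- \frac{242}{365} + \frac{188}{93075}\right) = 310295 - \frac{61522}{93075} = \frac{28880645603}{93075}$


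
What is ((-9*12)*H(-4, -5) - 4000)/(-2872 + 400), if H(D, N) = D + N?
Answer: 757/618 ≈ 1.2249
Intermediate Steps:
((-9*12)*H(-4, -5) - 4000)/(-2872 + 400) = ((-9*12)*(-4 - 5) - 4000)/(-2872 + 400) = (-108*(-9) - 4000)/(-2472) = (972 - 4000)*(-1/2472) = -3028*(-1/2472) = 757/618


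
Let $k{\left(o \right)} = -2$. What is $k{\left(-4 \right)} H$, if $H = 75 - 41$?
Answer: $-68$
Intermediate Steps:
$H = 34$
$k{\left(-4 \right)} H = \left(-2\right) 34 = -68$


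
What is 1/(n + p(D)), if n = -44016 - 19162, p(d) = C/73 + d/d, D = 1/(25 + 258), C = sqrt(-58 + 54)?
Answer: -336670233/21269815310245 - 146*I/21269815310245 ≈ -1.5829e-5 - 6.8642e-12*I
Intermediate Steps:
C = 2*I (C = sqrt(-4) = 2*I ≈ 2.0*I)
D = 1/283 ≈ 0.0035336
p(d) = 1 + 2*I/73 (p(d) = (2*I)/73 + d/d = (2*I)*(1/73) + 1 = 2*I/73 + 1 = 1 + 2*I/73)
n = -63178
1/(n + p(D)) = 1/(-63178 + (1 + 2*I/73)) = 1/(-63177 + 2*I/73) = 5329*(-63177 - 2*I/73)/21269815310245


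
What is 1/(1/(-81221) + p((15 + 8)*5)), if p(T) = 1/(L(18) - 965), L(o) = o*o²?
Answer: 395302607/76354 ≈ 5177.2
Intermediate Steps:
L(o) = o³
p(T) = 1/4867 (p(T) = 1/(18³ - 965) = 1/(5832 - 965) = 1/4867)
1/(1/(-81221) + p((15 + 8)*5)) = 1/(1/(-81221) + 1/4867) = 1/(-1/81221 + 1/4867) = 1/(76354/395302607) = 395302607/76354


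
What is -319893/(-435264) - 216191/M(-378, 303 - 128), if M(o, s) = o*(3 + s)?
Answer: 9635320003/2440525248 ≈ 3.9481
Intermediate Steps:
-319893/(-435264) - 216191/M(-378, 303 - 128) = -319893/(-435264) - 216191*(-1/(378*(3 + (303 - 128)))) = -319893*(-1/435264) - 216191*(-1/(378*(3 + 175))) = 106631/145088 - 216191/((-378*178)) = 106631/145088 - 216191/(-67284) = 106631/145088 - 216191*(-1/67284) = 106631/145088 + 216191/67284 = 9635320003/2440525248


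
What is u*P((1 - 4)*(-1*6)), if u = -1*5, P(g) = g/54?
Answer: -5/3 ≈ -1.6667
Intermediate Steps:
P(g) = g/54 (P(g) = g*(1/54) = g/54)
u = -5
u*P((1 - 4)*(-1*6)) = -5*(1 - 4)*(-1*6)/54 = -5*(-3*(-6))/54 = -5*18/54 = -5*⅓ = -5/3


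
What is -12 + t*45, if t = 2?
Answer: 78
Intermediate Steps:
-12 + t*45 = -12 + 2*45 = -12 + 90 = 78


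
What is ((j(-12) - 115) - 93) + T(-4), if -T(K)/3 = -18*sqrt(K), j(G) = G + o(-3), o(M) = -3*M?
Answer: -211 + 108*I ≈ -211.0 + 108.0*I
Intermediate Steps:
j(G) = 9 + G (j(G) = G - 3*(-3) = G + 9 = 9 + G)
T(K) = 54*sqrt(K) (T(K) = -(-54)*sqrt(K) = 54*sqrt(K))
((j(-12) - 115) - 93) + T(-4) = (((9 - 12) - 115) - 93) + 54*sqrt(-4) = ((-3 - 115) - 93) + 54*(2*I) = (-118 - 93) + 108*I = -211 + 108*I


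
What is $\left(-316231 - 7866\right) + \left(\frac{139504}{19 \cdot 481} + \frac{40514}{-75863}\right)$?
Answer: $- \frac{224690112393323}{693311957} \approx -3.2408 \cdot 10^{5}$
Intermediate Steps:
$\left(-316231 - 7866\right) + \left(\frac{139504}{19 \cdot 481} + \frac{40514}{-75863}\right) = -324097 + \left(\frac{139504}{9139} + 40514 \left(- \frac{1}{75863}\right)\right) = -324097 + \left(139504 \cdot \frac{1}{9139} - \frac{40514}{75863}\right) = -324097 + \left(\frac{139504}{9139} - \frac{40514}{75863}\right) = -324097 + \frac{10212934506}{693311957} = - \frac{224690112393323}{693311957}$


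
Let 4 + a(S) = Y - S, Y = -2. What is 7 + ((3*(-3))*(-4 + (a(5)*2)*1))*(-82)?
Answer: -19181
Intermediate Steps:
a(S) = -6 - S (a(S) = -4 + (-2 - S) = -6 - S)
7 + ((3*(-3))*(-4 + (a(5)*2)*1))*(-82) = 7 + ((3*(-3))*(-4 + ((-6 - 1*5)*2)*1))*(-82) = 7 - 9*(-4 + ((-6 - 5)*2)*1)*(-82) = 7 - 9*(-4 - 11*2*1)*(-82) = 7 - 9*(-4 - 22*1)*(-82) = 7 - 9*(-4 - 22)*(-82) = 7 - 9*(-26)*(-82) = 7 + 234*(-82) = 7 - 19188 = -19181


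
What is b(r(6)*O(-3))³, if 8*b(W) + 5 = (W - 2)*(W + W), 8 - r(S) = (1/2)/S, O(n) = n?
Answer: 925434168625/262144 ≈ 3.5303e+6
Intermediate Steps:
r(S) = 8 - 1/(2*S) (r(S) = 8 - 1/2/S = 8 - 1*(½)/S = 8 - 1/(2*S))
b(W) = -5/8 + W*(-2 + W)/4 (b(W) = -5/8 + ((W - 2)*(W + W))/8 = -5/8 + ((-2 + W)*(2*W))/8 = -5/8 + (2*W*(-2 + W))/8 = -5/8 + W*(-2 + W)/4)
b(r(6)*O(-3))³ = (-5/8 - (8 - ½/6)*(-3)/2 + ((8 - ½/6)*(-3))²/4)³ = (-5/8 - (8 - ½*⅙)*(-3)/2 + ((8 - ½*⅙)*(-3))²/4)³ = (-5/8 - (8 - 1/12)*(-3)/2 + ((8 - 1/12)*(-3))²/4)³ = (-5/8 - 95*(-3)/24 + ((95/12)*(-3))²/4)³ = (-5/8 - ½*(-95/4) + (-95/4)²/4)³ = (-5/8 + 95/8 + (¼)*(9025/16))³ = (-5/8 + 95/8 + 9025/64)³ = (9745/64)³ = 925434168625/262144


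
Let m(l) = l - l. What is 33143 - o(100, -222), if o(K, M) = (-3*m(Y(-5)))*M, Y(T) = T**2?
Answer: 33143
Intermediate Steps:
m(l) = 0
o(K, M) = 0 (o(K, M) = (-3*0)*M = 0*M = 0)
33143 - o(100, -222) = 33143 - 1*0 = 33143 + 0 = 33143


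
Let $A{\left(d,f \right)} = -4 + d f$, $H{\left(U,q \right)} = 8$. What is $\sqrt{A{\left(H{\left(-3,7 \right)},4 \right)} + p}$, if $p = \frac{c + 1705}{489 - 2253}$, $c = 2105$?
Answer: $\frac{\sqrt{45582}}{42} \approx 5.0833$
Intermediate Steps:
$p = - \frac{635}{294}$ ($p = \frac{2105 + 1705}{489 - 2253} = \frac{3810}{-1764} = 3810 \left(- \frac{1}{1764}\right) = - \frac{635}{294} \approx -2.1599$)
$\sqrt{A{\left(H{\left(-3,7 \right)},4 \right)} + p} = \sqrt{\left(-4 + 8 \cdot 4\right) - \frac{635}{294}} = \sqrt{\left(-4 + 32\right) - \frac{635}{294}} = \sqrt{28 - \frac{635}{294}} = \sqrt{\frac{7597}{294}} = \frac{\sqrt{45582}}{42}$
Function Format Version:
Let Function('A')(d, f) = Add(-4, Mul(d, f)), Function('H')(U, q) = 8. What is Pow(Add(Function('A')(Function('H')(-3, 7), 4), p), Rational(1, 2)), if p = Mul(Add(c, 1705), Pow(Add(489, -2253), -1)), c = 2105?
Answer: Mul(Rational(1, 42), Pow(45582, Rational(1, 2))) ≈ 5.0833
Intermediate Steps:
p = Rational(-635, 294) (p = Mul(Add(2105, 1705), Pow(Add(489, -2253), -1)) = Mul(3810, Pow(-1764, -1)) = Mul(3810, Rational(-1, 1764)) = Rational(-635, 294) ≈ -2.1599)
Pow(Add(Function('A')(Function('H')(-3, 7), 4), p), Rational(1, 2)) = Pow(Add(Add(-4, Mul(8, 4)), Rational(-635, 294)), Rational(1, 2)) = Pow(Add(Add(-4, 32), Rational(-635, 294)), Rational(1, 2)) = Pow(Add(28, Rational(-635, 294)), Rational(1, 2)) = Pow(Rational(7597, 294), Rational(1, 2)) = Mul(Rational(1, 42), Pow(45582, Rational(1, 2)))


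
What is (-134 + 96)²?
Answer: 1444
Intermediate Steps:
(-134 + 96)² = (-38)² = 1444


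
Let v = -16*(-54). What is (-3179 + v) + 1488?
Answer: -827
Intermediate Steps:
v = 864
(-3179 + v) + 1488 = (-3179 + 864) + 1488 = -2315 + 1488 = -827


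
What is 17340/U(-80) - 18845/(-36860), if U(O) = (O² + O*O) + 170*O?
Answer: -1560191/73720 ≈ -21.164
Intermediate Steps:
U(O) = 2*O² + 170*O (U(O) = (O² + O²) + 170*O = 2*O² + 170*O)
17340/U(-80) - 18845/(-36860) = 17340/((2*(-80)*(85 - 80))) - 18845/(-36860) = 17340/((2*(-80)*5)) - 18845*(-1/36860) = 17340/(-800) + 3769/7372 = 17340*(-1/800) + 3769/7372 = -867/40 + 3769/7372 = -1560191/73720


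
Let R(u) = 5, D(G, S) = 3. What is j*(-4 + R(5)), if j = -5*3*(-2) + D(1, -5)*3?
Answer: 39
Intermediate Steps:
j = 39 (j = -5*3*(-2) + 3*3 = -15*(-2) + 9 = 30 + 9 = 39)
j*(-4 + R(5)) = 39*(-4 + 5) = 39*1 = 39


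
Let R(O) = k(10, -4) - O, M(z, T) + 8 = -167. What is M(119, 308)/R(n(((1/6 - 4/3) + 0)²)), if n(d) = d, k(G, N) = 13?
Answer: -6300/419 ≈ -15.036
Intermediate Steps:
M(z, T) = -175 (M(z, T) = -8 - 167 = -175)
R(O) = 13 - O
M(119, 308)/R(n(((1/6 - 4/3) + 0)²)) = -175/(13 - ((1/6 - 4/3) + 0)²) = -175/(13 - ((1*(⅙) - 4*⅓) + 0)²) = -175/(13 - ((⅙ - 4/3) + 0)²) = -175/(13 - (-7/6 + 0)²) = -175/(13 - (-7/6)²) = -175/(13 - 1*49/36) = -175/(13 - 49/36) = -175/419/36 = -175*36/419 = -6300/419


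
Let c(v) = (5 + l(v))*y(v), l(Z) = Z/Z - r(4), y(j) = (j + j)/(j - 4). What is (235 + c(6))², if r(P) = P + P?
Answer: 49729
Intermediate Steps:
r(P) = 2*P
y(j) = 2*j/(-4 + j) (y(j) = (2*j)/(-4 + j) = 2*j/(-4 + j))
l(Z) = -7 (l(Z) = Z/Z - 2*4 = 1 - 1*8 = 1 - 8 = -7)
c(v) = -4*v/(-4 + v) (c(v) = (5 - 7)*(2*v/(-4 + v)) = -4*v/(-4 + v))
(235 + c(6))² = (235 - 4*6/(-4 + 6))² = (235 - 4*6/2)² = (235 - 4*6*½)² = (235 - 12)² = 223² = 49729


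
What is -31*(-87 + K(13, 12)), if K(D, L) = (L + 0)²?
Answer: -1767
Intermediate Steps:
K(D, L) = L²
-31*(-87 + K(13, 12)) = -31*(-87 + 12²) = -31*(-87 + 144) = -31*57 = -1767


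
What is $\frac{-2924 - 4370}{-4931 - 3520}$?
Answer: $\frac{7294}{8451} \approx 0.86309$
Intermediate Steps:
$\frac{-2924 - 4370}{-4931 - 3520} = - \frac{7294}{-8451} = \left(-7294\right) \left(- \frac{1}{8451}\right) = \frac{7294}{8451}$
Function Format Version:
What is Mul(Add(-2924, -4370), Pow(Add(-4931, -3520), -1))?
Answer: Rational(7294, 8451) ≈ 0.86309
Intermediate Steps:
Mul(Add(-2924, -4370), Pow(Add(-4931, -3520), -1)) = Mul(-7294, Pow(-8451, -1)) = Mul(-7294, Rational(-1, 8451)) = Rational(7294, 8451)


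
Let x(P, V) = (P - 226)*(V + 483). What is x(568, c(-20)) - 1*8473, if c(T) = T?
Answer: 149873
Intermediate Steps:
x(P, V) = (-226 + P)*(483 + V)
x(568, c(-20)) - 1*8473 = (-109158 - 226*(-20) + 483*568 + 568*(-20)) - 1*8473 = (-109158 + 4520 + 274344 - 11360) - 8473 = 158346 - 8473 = 149873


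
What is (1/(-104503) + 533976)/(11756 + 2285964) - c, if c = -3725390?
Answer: 894535610590026327/240118633160 ≈ 3.7254e+6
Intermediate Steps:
(1/(-104503) + 533976)/(11756 + 2285964) - c = (1/(-104503) + 533976)/(11756 + 2285964) - 1*(-3725390) = (-1/104503 + 533976)/2297720 + 3725390 = (55802093927/104503)*(1/2297720) + 3725390 = 55802093927/240118633160 + 3725390 = 894535610590026327/240118633160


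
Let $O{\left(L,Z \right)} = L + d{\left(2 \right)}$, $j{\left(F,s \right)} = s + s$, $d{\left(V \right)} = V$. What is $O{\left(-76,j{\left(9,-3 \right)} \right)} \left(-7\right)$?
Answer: $518$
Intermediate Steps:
$j{\left(F,s \right)} = 2 s$
$O{\left(L,Z \right)} = 2 + L$ ($O{\left(L,Z \right)} = L + 2 = 2 + L$)
$O{\left(-76,j{\left(9,-3 \right)} \right)} \left(-7\right) = \left(2 - 76\right) \left(-7\right) = \left(-74\right) \left(-7\right) = 518$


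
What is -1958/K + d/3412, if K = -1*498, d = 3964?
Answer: 1081846/212397 ≈ 5.0935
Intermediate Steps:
K = -498
-1958/K + d/3412 = -1958/(-498) + 3964/3412 = -1958*(-1/498) + 3964*(1/3412) = 979/249 + 991/853 = 1081846/212397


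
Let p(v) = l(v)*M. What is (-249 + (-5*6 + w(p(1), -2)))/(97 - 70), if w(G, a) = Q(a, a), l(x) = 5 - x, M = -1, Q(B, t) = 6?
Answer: -91/9 ≈ -10.111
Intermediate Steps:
p(v) = -5 + v (p(v) = (5 - v)*(-1) = -5 + v)
w(G, a) = 6
(-249 + (-5*6 + w(p(1), -2)))/(97 - 70) = (-249 + (-5*6 + 6))/(97 - 70) = (-249 + (-30 + 6))/27 = (-249 - 24)*(1/27) = -273*1/27 = -91/9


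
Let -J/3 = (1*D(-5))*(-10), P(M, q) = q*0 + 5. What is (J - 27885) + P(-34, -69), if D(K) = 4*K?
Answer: -28480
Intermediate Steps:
P(M, q) = 5 (P(M, q) = 0 + 5 = 5)
J = -600 (J = -3*1*(4*(-5))*(-10) = -3*1*(-20)*(-10) = -(-60)*(-10) = -3*200 = -600)
(J - 27885) + P(-34, -69) = (-600 - 27885) + 5 = -28485 + 5 = -28480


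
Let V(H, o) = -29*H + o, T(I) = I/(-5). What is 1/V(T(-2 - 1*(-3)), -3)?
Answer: 5/14 ≈ 0.35714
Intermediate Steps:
T(I) = -I/5 (T(I) = I*(-1/5) = -I/5)
V(H, o) = o - 29*H
1/V(T(-2 - 1*(-3)), -3) = 1/(-3 - (-29)*(-2 - 1*(-3))/5) = 1/(-3 - (-29)*(-2 + 3)/5) = 1/(-3 - (-29)/5) = 1/(-3 - 29*(-1/5)) = 1/(-3 + 29/5) = 1/(14/5) = 5/14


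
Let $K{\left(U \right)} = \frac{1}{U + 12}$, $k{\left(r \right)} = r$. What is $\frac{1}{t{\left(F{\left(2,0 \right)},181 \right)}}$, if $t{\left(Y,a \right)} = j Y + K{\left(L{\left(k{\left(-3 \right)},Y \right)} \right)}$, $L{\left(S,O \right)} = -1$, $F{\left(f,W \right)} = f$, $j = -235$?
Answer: $- \frac{11}{5169} \approx -0.0021281$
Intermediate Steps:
$K{\left(U \right)} = \frac{1}{12 + U}$
$t{\left(Y,a \right)} = \frac{1}{11} - 235 Y$ ($t{\left(Y,a \right)} = - 235 Y + \frac{1}{12 - 1} = - 235 Y + \frac{1}{11} = \frac{1}{11} - 235 Y$)
$\frac{1}{t{\left(F{\left(2,0 \right)},181 \right)}} = \frac{1}{\frac{1}{11} - 470} = \frac{1}{- \frac{5169}{11}} = - \frac{11}{5169}$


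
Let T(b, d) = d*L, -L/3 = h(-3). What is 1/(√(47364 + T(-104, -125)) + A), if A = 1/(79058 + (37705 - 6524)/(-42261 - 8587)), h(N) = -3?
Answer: -204404383832544/747207278549393025837047 + 16159676432219460009*√46239/747207278549393025837047 ≈ 0.0046505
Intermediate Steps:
L = 9 (L = -3*(-3) = 9)
T(b, d) = 9*d (T(b, d) = d*9 = 9*d)
A = 50848/4019910003 (A = 1/(79058 + 31181/(-50848)) = 1/(79058 + 31181*(-1/50848)) = 1/(79058 - 31181/50848) = 1/(4019910003/50848) = 50848/4019910003 ≈ 1.2649e-5)
1/(√(47364 + T(-104, -125)) + A) = 1/(√(47364 + 9*(-125)) + 50848/4019910003) = 1/(√(47364 - 1125) + 50848/4019910003) = 1/(√46239 + 50848/4019910003) = 1/(50848/4019910003 + √46239)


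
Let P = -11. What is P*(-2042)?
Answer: 22462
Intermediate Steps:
P*(-2042) = -11*(-2042) = 22462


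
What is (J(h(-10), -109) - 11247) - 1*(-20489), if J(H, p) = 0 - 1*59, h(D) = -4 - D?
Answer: 9183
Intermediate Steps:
J(H, p) = -59 (J(H, p) = 0 - 59 = -59)
(J(h(-10), -109) - 11247) - 1*(-20489) = (-59 - 11247) - 1*(-20489) = -11306 + 20489 = 9183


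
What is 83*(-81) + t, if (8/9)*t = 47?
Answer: -53361/8 ≈ -6670.1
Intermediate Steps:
t = 423/8 (t = (9/8)*47 = 423/8 ≈ 52.875)
83*(-81) + t = 83*(-81) + 423/8 = -6723 + 423/8 = -53361/8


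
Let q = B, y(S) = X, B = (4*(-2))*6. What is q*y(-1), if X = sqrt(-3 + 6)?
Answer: -48*sqrt(3) ≈ -83.138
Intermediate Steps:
B = -48 (B = -8*6 = -48)
X = sqrt(3) ≈ 1.7320
y(S) = sqrt(3)
q = -48
q*y(-1) = -48*sqrt(3)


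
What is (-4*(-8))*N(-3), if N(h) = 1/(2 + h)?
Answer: -32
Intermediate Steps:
(-4*(-8))*N(-3) = (-4*(-8))/(2 - 3) = 32/(-1) = 32*(-1) = -32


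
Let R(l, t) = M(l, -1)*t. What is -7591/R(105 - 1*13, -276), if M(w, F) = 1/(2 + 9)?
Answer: 83501/276 ≈ 302.54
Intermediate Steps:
M(w, F) = 1/11
R(l, t) = t/11
-7591/R(105 - 1*13, -276) = -7591/((1/11)*(-276)) = -7591/(-276/11) = -7591*(-11/276) = 83501/276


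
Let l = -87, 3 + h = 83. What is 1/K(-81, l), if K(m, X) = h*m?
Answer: -1/6480 ≈ -0.00015432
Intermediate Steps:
h = 80 (h = -3 + 83 = 80)
K(m, X) = 80*m
1/K(-81, l) = 1/(80*(-81)) = 1/(-6480) = -1/6480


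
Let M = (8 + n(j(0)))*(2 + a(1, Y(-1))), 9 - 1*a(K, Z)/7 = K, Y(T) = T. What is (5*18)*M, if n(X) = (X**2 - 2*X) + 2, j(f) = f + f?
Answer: 52200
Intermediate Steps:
a(K, Z) = 63 - 7*K
j(f) = 2*f
n(X) = 2 + X**2 - 2*X
M = 580 (M = (8 + (2 + (2*0)**2 - 4*0))*(2 + (63 - 7*1)) = (8 + (2 + 0**2 - 2*0))*(2 + (63 - 7)) = (8 + (2 + 0 + 0))*(2 + 56) = (8 + 2)*58 = 10*58 = 580)
(5*18)*M = (5*18)*580 = 90*580 = 52200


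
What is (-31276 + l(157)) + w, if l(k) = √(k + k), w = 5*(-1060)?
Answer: -36576 + √314 ≈ -36558.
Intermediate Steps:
w = -5300
l(k) = √2*√k (l(k) = √(2*k) = √2*√k)
(-31276 + l(157)) + w = (-31276 + √2*√157) - 5300 = (-31276 + √314) - 5300 = -36576 + √314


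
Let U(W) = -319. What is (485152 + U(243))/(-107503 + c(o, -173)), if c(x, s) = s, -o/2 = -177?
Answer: -161611/35892 ≈ -4.5027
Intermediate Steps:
o = 354 (o = -2*(-177) = 354)
(485152 + U(243))/(-107503 + c(o, -173)) = (485152 - 319)/(-107503 - 173) = 484833/(-107676) = 484833*(-1/107676) = -161611/35892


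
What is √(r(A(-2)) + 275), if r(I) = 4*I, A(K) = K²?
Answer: √291 ≈ 17.059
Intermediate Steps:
√(r(A(-2)) + 275) = √(4*(-2)² + 275) = √(4*4 + 275) = √(16 + 275) = √291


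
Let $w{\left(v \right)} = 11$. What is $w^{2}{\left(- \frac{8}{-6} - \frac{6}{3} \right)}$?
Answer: $121$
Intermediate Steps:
$w^{2}{\left(- \frac{8}{-6} - \frac{6}{3} \right)} = 11^{2} = 121$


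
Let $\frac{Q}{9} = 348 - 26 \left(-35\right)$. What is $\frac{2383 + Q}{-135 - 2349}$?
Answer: $- \frac{13705}{2484} \approx -5.5173$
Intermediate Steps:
$Q = 11322$ ($Q = 9 \left(348 - 26 \left(-35\right)\right) = 9 \left(348 - -910\right) = 9 \left(348 + 910\right) = 9 \cdot 1258 = 11322$)
$\frac{2383 + Q}{-135 - 2349} = \frac{2383 + 11322}{-135 - 2349} = \frac{13705}{-2484} = 13705 \left(- \frac{1}{2484}\right) = - \frac{13705}{2484}$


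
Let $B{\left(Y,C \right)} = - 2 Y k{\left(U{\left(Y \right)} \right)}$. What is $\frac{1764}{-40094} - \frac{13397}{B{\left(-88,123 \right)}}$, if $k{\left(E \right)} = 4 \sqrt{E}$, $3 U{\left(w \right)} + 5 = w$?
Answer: $- \frac{882}{20047} + \frac{13397 i \sqrt{31}}{21824} \approx -0.043997 + 3.4179 i$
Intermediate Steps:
$U{\left(w \right)} = - \frac{5}{3} + \frac{w}{3}$
$B{\left(Y,C \right)} = - 8 Y \sqrt{- \frac{5}{3} + \frac{Y}{3}}$ ($B{\left(Y,C \right)} = - 2 Y 4 \sqrt{- \frac{5}{3} + \frac{Y}{3}} = - 8 Y \sqrt{- \frac{5}{3} + \frac{Y}{3}}$)
$\frac{1764}{-40094} - \frac{13397}{B{\left(-88,123 \right)}} = \frac{1764}{-40094} - \frac{13397}{\left(- \frac{8}{3}\right) \left(-88\right) \sqrt{-15 + 3 \left(-88\right)}} = 1764 \left(- \frac{1}{40094}\right) - \frac{13397}{\left(- \frac{8}{3}\right) \left(-88\right) \sqrt{-15 - 264}} = - \frac{882}{20047} - \frac{13397}{\left(- \frac{8}{3}\right) \left(-88\right) \sqrt{-279}} = - \frac{882}{20047} - \frac{13397}{\left(- \frac{8}{3}\right) \left(-88\right) 3 i \sqrt{31}} = - \frac{882}{20047} - \frac{13397}{704 i \sqrt{31}} = - \frac{882}{20047} - 13397 \left(- \frac{i \sqrt{31}}{21824}\right) = - \frac{882}{20047} + \frac{13397 i \sqrt{31}}{21824}$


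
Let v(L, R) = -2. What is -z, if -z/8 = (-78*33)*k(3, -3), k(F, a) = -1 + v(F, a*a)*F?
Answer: 144144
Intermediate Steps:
k(F, a) = -1 - 2*F
z = -144144 (z = -8*(-78*33)*(-1 - 2*3) = -(-20592)*(-1 - 6) = -(-20592)*(-7) = -8*18018 = -144144)
-z = -1*(-144144) = 144144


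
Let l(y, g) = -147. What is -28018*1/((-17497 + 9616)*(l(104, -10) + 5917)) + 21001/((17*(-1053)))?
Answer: -159080782192/135669799395 ≈ -1.1726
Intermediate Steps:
-28018*1/((-17497 + 9616)*(l(104, -10) + 5917)) + 21001/((17*(-1053))) = -28018*1/((-17497 + 9616)*(-147 + 5917)) + 21001/((17*(-1053))) = -28018/(5770*(-7881)) + 21001/(-17901) = -28018/(-45473370) + 21001*(-1/17901) = -28018*(-1/45473370) - 21001/17901 = 14009/22736685 - 21001/17901 = -159080782192/135669799395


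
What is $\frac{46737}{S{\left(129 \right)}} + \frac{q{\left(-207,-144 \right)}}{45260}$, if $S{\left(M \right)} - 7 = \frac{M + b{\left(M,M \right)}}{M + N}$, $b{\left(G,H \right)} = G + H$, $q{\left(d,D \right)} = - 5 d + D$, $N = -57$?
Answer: $\frac{1880291241}{497860} \approx 3776.7$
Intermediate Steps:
$q{\left(d,D \right)} = D - 5 d$
$S{\left(M \right)} = 7 + \frac{3 M}{-57 + M}$ ($S{\left(M \right)} = 7 + \frac{M + \left(M + M\right)}{M - 57} = 7 + \frac{M + 2 M}{-57 + M} = 7 + \frac{3 M}{-57 + M}$)
$\frac{46737}{S{\left(129 \right)}} + \frac{q{\left(-207,-144 \right)}}{45260} = \frac{46737}{\frac{1}{-57 + 129} \left(-399 + 10 \cdot 129\right)} + \frac{-144 - -1035}{45260} = \frac{46737}{\frac{1}{72} \left(-399 + 1290\right)} + \left(-144 + 1035\right) \frac{1}{45260} = \frac{46737}{\frac{1}{72} \cdot 891} + 891 \cdot \frac{1}{45260} = \frac{46737}{\frac{99}{8}} + \frac{891}{45260} = 46737 \cdot \frac{8}{99} + \frac{891}{45260} = \frac{41544}{11} + \frac{891}{45260} = \frac{1880291241}{497860}$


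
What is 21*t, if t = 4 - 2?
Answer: 42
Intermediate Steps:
t = 2
21*t = 21*2 = 42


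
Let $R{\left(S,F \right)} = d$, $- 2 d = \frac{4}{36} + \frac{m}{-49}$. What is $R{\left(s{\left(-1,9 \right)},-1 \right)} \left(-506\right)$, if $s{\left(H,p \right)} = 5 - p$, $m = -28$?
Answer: $\frac{10879}{63} \approx 172.68$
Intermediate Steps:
$d = - \frac{43}{126}$ ($d = - \frac{\frac{4}{36} - \frac{28}{-49}}{2} = - \frac{4 \cdot \frac{1}{36} - - \frac{4}{7}}{2} = - \frac{\frac{1}{9} + \frac{4}{7}}{2} = \left(- \frac{1}{2}\right) \frac{43}{63} = - \frac{43}{126} \approx -0.34127$)
$R{\left(S,F \right)} = - \frac{43}{126}$
$R{\left(s{\left(-1,9 \right)},-1 \right)} \left(-506\right) = \left(- \frac{43}{126}\right) \left(-506\right) = \frac{10879}{63}$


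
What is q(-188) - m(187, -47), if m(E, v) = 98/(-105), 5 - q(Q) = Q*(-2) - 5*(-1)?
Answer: -5626/15 ≈ -375.07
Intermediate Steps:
q(Q) = 2*Q (q(Q) = 5 - (Q*(-2) - 5*(-1)) = 5 - (-2*Q + 5) = 5 - (5 - 2*Q) = 5 + (-5 + 2*Q) = 2*Q)
m(E, v) = -14/15 (m(E, v) = 98*(-1/105) = -14/15)
q(-188) - m(187, -47) = 2*(-188) - 1*(-14/15) = -376 + 14/15 = -5626/15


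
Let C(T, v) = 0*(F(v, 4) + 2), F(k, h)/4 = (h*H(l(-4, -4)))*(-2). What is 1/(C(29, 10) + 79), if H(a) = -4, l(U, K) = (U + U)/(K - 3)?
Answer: 1/79 ≈ 0.012658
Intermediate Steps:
l(U, K) = 2*U/(-3 + K) (l(U, K) = (2*U)/(-3 + K) = 2*U/(-3 + K))
F(k, h) = 32*h (F(k, h) = 4*((h*(-4))*(-2)) = 4*(-4*h*(-2)) = 4*(8*h) = 32*h)
C(T, v) = 0 (C(T, v) = 0*(32*4 + 2) = 0*(128 + 2) = 0*130 = 0)
1/(C(29, 10) + 79) = 1/(0 + 79) = 1/79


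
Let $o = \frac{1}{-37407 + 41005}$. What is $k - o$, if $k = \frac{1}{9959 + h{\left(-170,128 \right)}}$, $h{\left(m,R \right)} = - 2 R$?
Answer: $- \frac{6105}{34911394} \approx -0.00017487$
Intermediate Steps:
$o = \frac{1}{3598} \approx 0.00027793$
$k = \frac{1}{9703}$ ($k = \frac{1}{9959 - 256} = \frac{1}{9703} \approx 0.00010306$)
$k - o = \frac{1}{9703} - \frac{1}{3598} = - \frac{6105}{34911394}$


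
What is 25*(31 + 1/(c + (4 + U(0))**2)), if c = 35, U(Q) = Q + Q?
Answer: 39550/51 ≈ 775.49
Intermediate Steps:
U(Q) = 2*Q
25*(31 + 1/(c + (4 + U(0))**2)) = 25*(31 + 1/(35 + (4 + 2*0)**2)) = 25*(31 + 1/(35 + (4 + 0)**2)) = 25*(31 + 1/(35 + 4**2)) = 25*(31 + 1/(35 + 16)) = 25*(31 + 1/51) = 25*(1582/51) = 39550/51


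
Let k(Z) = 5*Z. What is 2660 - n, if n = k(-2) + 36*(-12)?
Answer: 3102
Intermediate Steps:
n = -442 (n = 5*(-2) + 36*(-12) = -10 - 432 = -442)
2660 - n = 2660 - 1*(-442) = 2660 + 442 = 3102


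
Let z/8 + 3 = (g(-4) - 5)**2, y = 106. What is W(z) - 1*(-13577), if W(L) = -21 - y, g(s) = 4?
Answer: 13450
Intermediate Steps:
z = -16 (z = -24 + 8*(4 - 5)**2 = -24 + 8*(-1)**2 = -24 + 8*1 = -24 + 8 = -16)
W(L) = -127 (W(L) = -21 - 1*106 = -21 - 106 = -127)
W(z) - 1*(-13577) = -127 - 1*(-13577) = -127 + 13577 = 13450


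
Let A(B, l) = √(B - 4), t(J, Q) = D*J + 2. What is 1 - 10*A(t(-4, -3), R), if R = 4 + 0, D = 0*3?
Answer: 1 - 10*I*√2 ≈ 1.0 - 14.142*I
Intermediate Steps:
D = 0
t(J, Q) = 2 (t(J, Q) = 0*J + 2 = 0 + 2 = 2)
R = 4
A(B, l) = √(-4 + B)
1 - 10*A(t(-4, -3), R) = 1 - 10*√(-4 + 2) = 1 - 10*I*√2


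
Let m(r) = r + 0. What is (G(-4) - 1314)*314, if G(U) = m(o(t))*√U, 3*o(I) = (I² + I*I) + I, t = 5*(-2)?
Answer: -412596 + 119320*I/3 ≈ -4.126e+5 + 39773.0*I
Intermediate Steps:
t = -10
o(I) = I/3 + 2*I²/3 (o(I) = ((I² + I*I) + I)/3 = ((I² + I²) + I)/3 = (2*I² + I)/3 = (I + 2*I²)/3 = I/3 + 2*I²/3)
m(r) = r
G(U) = 190*√U/3 (G(U) = ((⅓)*(-10)*(1 + 2*(-10)))*√U = ((⅓)*(-10)*(1 - 20))*√U = ((⅓)*(-10)*(-19))*√U = 190*√U/3)
(G(-4) - 1314)*314 = (190*√(-4)/3 - 1314)*314 = (190*(2*I)/3 - 1314)*314 = (380*I/3 - 1314)*314 = (-1314 + 380*I/3)*314 = -412596 + 119320*I/3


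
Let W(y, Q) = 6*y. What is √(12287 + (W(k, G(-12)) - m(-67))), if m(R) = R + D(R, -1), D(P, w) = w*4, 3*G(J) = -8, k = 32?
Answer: 5*√502 ≈ 112.03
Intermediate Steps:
G(J) = -8/3 (G(J) = (⅓)*(-8) = -8/3)
D(P, w) = 4*w
m(R) = -4 + R (m(R) = R + 4*(-1) = R - 4 = -4 + R)
√(12287 + (W(k, G(-12)) - m(-67))) = √(12287 + (6*32 - (-4 - 67))) = √(12287 + (192 - 1*(-71))) = √(12287 + (192 + 71)) = √(12287 + 263) = √12550 = 5*√502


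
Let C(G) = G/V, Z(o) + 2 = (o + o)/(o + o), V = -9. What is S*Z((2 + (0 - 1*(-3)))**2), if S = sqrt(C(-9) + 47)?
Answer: -4*sqrt(3) ≈ -6.9282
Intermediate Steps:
Z(o) = -1 (Z(o) = -2 + (o + o)/(o + o) = -2 + (2*o)/((2*o)) = -2 + (2*o)*(1/(2*o)) = -2 + 1 = -1)
C(G) = -G/9 (C(G) = G/(-9) = G*(-1/9) = -G/9)
S = 4*sqrt(3) (S = sqrt(-1/9*(-9) + 47) = sqrt(1 + 47) = sqrt(48) = 4*sqrt(3) ≈ 6.9282)
S*Z((2 + (0 - 1*(-3)))**2) = (4*sqrt(3))*(-1) = -4*sqrt(3)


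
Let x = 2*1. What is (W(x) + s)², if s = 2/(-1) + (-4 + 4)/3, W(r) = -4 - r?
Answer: 64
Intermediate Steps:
x = 2
s = -2 (s = 2*(-1) + 0*(⅓) = -2 + 0 = -2)
(W(x) + s)² = ((-4 - 1*2) - 2)² = ((-4 - 2) - 2)² = (-6 - 2)² = (-8)² = 64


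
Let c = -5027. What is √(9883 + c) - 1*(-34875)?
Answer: 34875 + 2*√1214 ≈ 34945.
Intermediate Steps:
√(9883 + c) - 1*(-34875) = √(9883 - 5027) - 1*(-34875) = √4856 + 34875 = 2*√1214 + 34875 = 34875 + 2*√1214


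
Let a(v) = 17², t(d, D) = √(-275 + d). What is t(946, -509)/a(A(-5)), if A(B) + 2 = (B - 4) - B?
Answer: √671/289 ≈ 0.089632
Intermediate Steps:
A(B) = -6 (A(B) = -2 + ((B - 4) - B) = -2 + ((-4 + B) - B) = -2 - 4 = -6)
a(v) = 289
t(946, -509)/a(A(-5)) = √(-275 + 946)/289 = √671*(1/289) = √671/289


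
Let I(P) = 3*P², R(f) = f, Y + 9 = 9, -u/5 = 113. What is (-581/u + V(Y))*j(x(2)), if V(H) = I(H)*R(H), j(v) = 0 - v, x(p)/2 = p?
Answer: -2324/565 ≈ -4.1133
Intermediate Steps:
x(p) = 2*p
u = -565 (u = -5*113 = -565)
j(v) = -v
Y = 0 (Y = -9 + 9 = 0)
V(H) = 3*H³ (V(H) = (3*H²)*H = 3*H³)
(-581/u + V(Y))*j(x(2)) = (-581/(-565) + 3*0³)*(-2*2) = (-581*(-1/565) + 3*0)*(-1*4) = (581/565 + 0)*(-4) = (581/565)*(-4) = -2324/565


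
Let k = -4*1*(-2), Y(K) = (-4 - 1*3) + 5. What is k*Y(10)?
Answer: -16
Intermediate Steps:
Y(K) = -2 (Y(K) = (-4 - 3) + 5 = -7 + 5 = -2)
k = 8 (k = -4*(-2) = 8)
k*Y(10) = 8*(-2) = -16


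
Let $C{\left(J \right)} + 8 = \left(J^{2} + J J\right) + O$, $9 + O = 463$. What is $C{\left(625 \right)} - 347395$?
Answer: $434301$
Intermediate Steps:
$O = 454$ ($O = -9 + 463 = 454$)
$C{\left(J \right)} = 446 + 2 J^{2}$ ($C{\left(J \right)} = -8 + \left(\left(J^{2} + J J\right) + 454\right) = -8 + \left(\left(J^{2} + J^{2}\right) + 454\right) = -8 + \left(2 J^{2} + 454\right) = -8 + \left(454 + 2 J^{2}\right) = 446 + 2 J^{2}$)
$C{\left(625 \right)} - 347395 = \left(446 + 2 \cdot 625^{2}\right) - 347395 = \left(446 + 2 \cdot 390625\right) - 347395 = \left(446 + 781250\right) - 347395 = 781696 - 347395 = 434301$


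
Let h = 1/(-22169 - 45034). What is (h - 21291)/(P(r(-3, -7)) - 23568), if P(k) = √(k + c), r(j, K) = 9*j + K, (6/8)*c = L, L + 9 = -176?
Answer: 5620257322672/6221327857719 + 715409537*I*√2526/55991950719471 ≈ 0.90339 + 0.00064216*I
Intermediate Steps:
L = -185 (L = -9 - 176 = -185)
c = -740/3 (c = (4/3)*(-185) = -740/3 ≈ -246.67)
r(j, K) = K + 9*j
P(k) = √(-740/3 + k) (P(k) = √(k - 740/3) = √(-740/3 + k))
h = -1/67203 (h = 1/(-67203) = -1/67203 ≈ -1.4880e-5)
(h - 21291)/(P(r(-3, -7)) - 23568) = (-1/67203 - 21291)/(√(-2220 + 9*(-7 + 9*(-3)))/3 - 23568) = -1430819074/(67203*(√(-2220 + 9*(-7 - 27))/3 - 23568)) = -1430819074/(67203*(√(-2220 + 9*(-34))/3 - 23568)) = -1430819074/(67203*(√(-2220 - 306)/3 - 23568)) = -1430819074/(67203*(√(-2526)/3 - 23568)) = -1430819074/(67203*((I*√2526)/3 - 23568)) = -1430819074/(67203*(I*√2526/3 - 23568)) = -1430819074/(67203*(-23568 + I*√2526/3))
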